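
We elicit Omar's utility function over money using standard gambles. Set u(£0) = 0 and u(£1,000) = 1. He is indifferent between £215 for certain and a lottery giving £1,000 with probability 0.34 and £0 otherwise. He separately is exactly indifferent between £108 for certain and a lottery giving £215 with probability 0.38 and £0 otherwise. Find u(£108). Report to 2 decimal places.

0.13

From the first indifference, u(£215) = 0.34·u(£1,000) + 0.66·u(£0) = 0.34·1 + 0.66·0 = 0.34.
The second indifference gives u(£108) = 0.38·u(£215) + 0.62·u(£0) = 0.38·0.34 + 0.62·0.00 = 0.1292.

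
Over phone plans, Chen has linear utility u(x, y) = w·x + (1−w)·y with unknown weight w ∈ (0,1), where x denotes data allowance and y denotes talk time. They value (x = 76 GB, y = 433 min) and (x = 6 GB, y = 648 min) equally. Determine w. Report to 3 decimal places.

Equating utilities: w·76 + (1−w)·433 = w·6 + (1−w)·648.
w·(76−6) = (1−w)·(648−433), i.e. w·70 = (1−w)·215.
The marginal rate of substitution is 215/70, so w = 215/(70+215) = 0.754.

w = 0.754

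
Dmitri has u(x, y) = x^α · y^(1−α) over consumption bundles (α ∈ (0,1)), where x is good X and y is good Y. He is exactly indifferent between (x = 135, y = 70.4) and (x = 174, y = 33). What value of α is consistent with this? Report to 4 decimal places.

The Cobb–Douglas utilities coincide, so 135^α·70.4^(1−α) = 174^α·33^(1−α).
Taking logs: α·ln 135 + (1−α)·ln 70.4 = α·ln 174 + (1−α)·ln 33, i.e. α·-0.2537805 = (1−α)·-0.7576857.
With A = -0.2537805 and B = -0.7576857: α·A = (1−α)·B, so α = B/(A+B) = -0.7576857/-1.0114662 ≈ 0.7491.

α ≈ 0.7491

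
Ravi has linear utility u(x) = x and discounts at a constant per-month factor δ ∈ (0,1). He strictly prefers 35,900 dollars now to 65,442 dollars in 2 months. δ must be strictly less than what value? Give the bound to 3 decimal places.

δ < 0.741

Under u(x) = x this choice says 35900 > δ^2·65442.
So δ^2 < 35900/65442 = 0.54858; taking the square root of both positive sides preserves the inequality.
δ < (35900/65442)^(1/2) ≈ 0.741.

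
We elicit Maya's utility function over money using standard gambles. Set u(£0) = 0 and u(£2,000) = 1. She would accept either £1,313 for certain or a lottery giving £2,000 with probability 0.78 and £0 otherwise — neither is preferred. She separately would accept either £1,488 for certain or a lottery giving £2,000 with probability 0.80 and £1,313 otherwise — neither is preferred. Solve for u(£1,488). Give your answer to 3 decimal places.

The first gamble pins u(£1,313): it must equal 0.78·1 + 0.22·0 = 0.78.
The second indifference gives u(£1,488) = 0.80·u(£2,000) + 0.20·u(£1,313) = 0.80·1.00 + 0.20·0.78 = 0.9560.

0.956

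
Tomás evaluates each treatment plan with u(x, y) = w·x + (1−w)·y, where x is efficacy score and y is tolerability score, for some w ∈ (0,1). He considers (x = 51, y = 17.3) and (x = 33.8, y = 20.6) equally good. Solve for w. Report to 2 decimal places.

u(51,17.3) = u(33.8,20.6) means w·51 + (1−w)·17.3 = w·33.8 + (1−w)·20.6.
Collecting terms: w·17.2 = (1−w)·3.3.
The marginal rate of substitution is 3.3/17.2, so w = 3.3/(17.2+3.3) = 0.16.

w = 0.16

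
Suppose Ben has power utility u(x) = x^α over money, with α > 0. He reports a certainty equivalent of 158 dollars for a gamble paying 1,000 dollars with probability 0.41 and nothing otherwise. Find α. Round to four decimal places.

α ≈ 0.4832

EU(lottery) = 0.41·1000^α + 0.59·0 = 0.41·1000^α.
Equating: 158^α = 0.41·1000^α, i.e. 0.1580^α = 0.41.
α = ln(0.41) / ln(158/1000) = -0.8915981/-1.8451602 ≈ 0.4832.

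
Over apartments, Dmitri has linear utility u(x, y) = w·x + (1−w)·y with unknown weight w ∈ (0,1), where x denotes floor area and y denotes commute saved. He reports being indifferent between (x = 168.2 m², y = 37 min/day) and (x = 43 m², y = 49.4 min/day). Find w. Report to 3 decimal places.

u(168.2,37) = u(43,49.4) means w·168.2 + (1−w)·37 = w·43 + (1−w)·49.4.
w·(168.2−43) = (1−w)·(49.4−37), i.e. w·125.2 = (1−w)·12.4.
Hence w = 12.4/(125.2+12.4) = 12.4/137.6 = 0.090.

w = 0.090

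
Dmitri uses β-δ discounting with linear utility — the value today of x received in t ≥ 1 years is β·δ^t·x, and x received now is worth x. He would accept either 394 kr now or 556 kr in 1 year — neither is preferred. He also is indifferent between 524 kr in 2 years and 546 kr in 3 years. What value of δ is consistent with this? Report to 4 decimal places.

From the later pair, β·δ^2·524 = β·δ^3·546; dividing through, δ = 524/546 = 0.95971.

δ ≈ 0.9597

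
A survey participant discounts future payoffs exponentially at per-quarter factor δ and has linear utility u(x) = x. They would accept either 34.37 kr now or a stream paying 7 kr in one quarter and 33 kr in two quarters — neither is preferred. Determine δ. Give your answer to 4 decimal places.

Present value of the stream is 7·δ + 33·δ². Indifference gives 7δ + 33δ² = 34.37.
That is, 33δ² + 7δ − 34.37 = 0, a quadratic in δ.
The positive root is δ = [−7 + √(7² + 4·33·34.37)] / (2·33) = (−7 + 67.719)/66 ≈ 0.9200.

δ ≈ 0.9200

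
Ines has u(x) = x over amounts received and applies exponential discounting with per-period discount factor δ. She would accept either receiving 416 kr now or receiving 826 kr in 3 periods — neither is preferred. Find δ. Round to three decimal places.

δ ≈ 0.796

The payoff in 3 periods is discounted by δ^3, so u(416) = δ^3·u(826) and δ^3 = u(416)/u(826).
With u(x) = x: δ^3 = 416/826 = 0.50363.
Hence δ = (0.50363)^(1/3) = 0.79562.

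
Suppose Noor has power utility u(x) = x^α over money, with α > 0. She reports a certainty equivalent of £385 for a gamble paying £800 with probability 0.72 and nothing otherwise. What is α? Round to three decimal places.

α ≈ 0.449

The lottery's expected utility is 0.72·u(800) + 0.28·u(0) = 0.72·800^α (since u(0) = 0 for α > 0).
Setting u(385) equal to that: 385^α = 0.72·800^α ⇒ (385/800)^α = 0.72.
α = ln(0.72) / ln(385/800) = -0.328504/-0.731368 ≈ 0.449.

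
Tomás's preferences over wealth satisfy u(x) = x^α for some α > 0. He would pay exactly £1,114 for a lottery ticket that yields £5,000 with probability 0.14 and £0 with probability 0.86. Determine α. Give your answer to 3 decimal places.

α ≈ 1.309

EU(lottery) = 0.14·5000^α + 0.86·0 = 0.14·5000^α.
Setting u(1114) equal to that: 1114^α = 0.14·5000^α ⇒ (1114/5000)^α = 0.14.
Take logs: α = ln 0.14 / ln(1114/5000) ≈ 1.30945.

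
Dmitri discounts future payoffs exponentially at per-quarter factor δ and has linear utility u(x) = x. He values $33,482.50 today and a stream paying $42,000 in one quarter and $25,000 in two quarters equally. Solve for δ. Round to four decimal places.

Present value of the stream is 42000·δ + 25000·δ². Indifference gives 42000δ + 25000δ² = 33482.50.
So 25000δ² + 42000δ − 33482.50 = 0.
By the quadratic formula (taking the positive root), δ = (−42000 + √5112250000.00) / 50000 ≈ 0.5900.

δ ≈ 0.5900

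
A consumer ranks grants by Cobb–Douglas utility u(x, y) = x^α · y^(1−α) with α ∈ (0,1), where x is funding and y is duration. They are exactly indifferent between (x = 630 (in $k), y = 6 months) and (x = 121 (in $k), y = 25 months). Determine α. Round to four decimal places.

α ≈ 0.4638

Indifference: 630^α · 6^(1−α) = 121^α · 25^(1−α).
Taking logs: α·ln 630 + (1−α)·ln 6 = α·ln 121 + (1−α)·ln 25, i.e. α·1.6499293 = (1−α)·1.4271164.
So α/(1−α) = (1.4271164)/(1.6499293) = 0.8649561, and α = 0.8649561/1.8649561 ≈ 0.4638.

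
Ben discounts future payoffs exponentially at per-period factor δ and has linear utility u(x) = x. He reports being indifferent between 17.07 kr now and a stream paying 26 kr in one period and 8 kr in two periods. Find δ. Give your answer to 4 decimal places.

Equating present values: 17.07 = 26δ + 8δ².
Rearranged: 8δ² + 26δ − 17.07 = 0.
By the quadratic formula (taking the positive root), δ = (−26 + √1222.24) / 16 ≈ 0.5600.

δ ≈ 0.5600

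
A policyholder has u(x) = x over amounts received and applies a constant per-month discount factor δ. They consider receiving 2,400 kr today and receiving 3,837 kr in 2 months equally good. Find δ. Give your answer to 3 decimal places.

δ ≈ 0.791

Equating discounted utilities: u(2400) = δ^2·u(3837) ⇒ δ^2 = u(2400)/u(3837).
With u(x) = x: δ^2 = 2400/3837 = 0.62549.
Hence δ = (0.62549)^(1/2) = 0.79088.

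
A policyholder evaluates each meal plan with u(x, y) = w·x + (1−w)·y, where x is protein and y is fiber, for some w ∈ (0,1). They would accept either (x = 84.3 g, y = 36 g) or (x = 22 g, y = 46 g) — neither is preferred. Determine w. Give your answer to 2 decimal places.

w = 0.14

Indifference: w·84.3 + (1−w)·36 = w·22 + (1−w)·46.
Collecting terms: w·62.3 = (1−w)·10.
So w/(1−w) = 10/62.3 = 0.1605, giving w = 10/(62.3+10) = 0.14.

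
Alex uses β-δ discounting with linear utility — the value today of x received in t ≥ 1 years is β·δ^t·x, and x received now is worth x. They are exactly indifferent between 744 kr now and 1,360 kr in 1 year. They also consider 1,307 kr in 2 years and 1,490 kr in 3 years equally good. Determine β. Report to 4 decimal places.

From the later pair, β·δ^2·1307 = β·δ^3·1490; dividing through, δ = 1307/1490 = 0.87718.
The first indifference: 744 = β·δ·1360, so β = 744/(δ·1360) = 744/(0.87718·1360) ≈ 0.6237.

β ≈ 0.6237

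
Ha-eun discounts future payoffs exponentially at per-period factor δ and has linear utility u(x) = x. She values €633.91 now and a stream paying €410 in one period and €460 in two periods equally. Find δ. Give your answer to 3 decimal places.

δ ≈ 0.810

Present value of the stream is 410·δ + 460·δ². Indifference gives 410δ + 460δ² = 633.91.
So 460δ² + 410δ − 633.91 = 0.
δ = (−410 + √(410² + 4·460·633.91)) / (2·460) = (−410 + √1334494.40) / 920 ≈ 0.810.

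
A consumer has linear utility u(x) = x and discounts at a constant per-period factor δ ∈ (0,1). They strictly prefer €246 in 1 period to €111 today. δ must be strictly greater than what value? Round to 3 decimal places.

The preference means 111 < δ·246.
Dividing through by 246 gives δ > 0.45122.

δ > 0.451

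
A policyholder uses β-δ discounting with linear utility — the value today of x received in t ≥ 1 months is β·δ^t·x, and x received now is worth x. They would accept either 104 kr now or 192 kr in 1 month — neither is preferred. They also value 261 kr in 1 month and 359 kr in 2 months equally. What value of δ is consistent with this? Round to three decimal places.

Both payoffs in the second observation are in the future, so β drops out: δ^1·261 = δ^2·359 ⇒ δ = 261/359 = 0.72702.

δ ≈ 0.727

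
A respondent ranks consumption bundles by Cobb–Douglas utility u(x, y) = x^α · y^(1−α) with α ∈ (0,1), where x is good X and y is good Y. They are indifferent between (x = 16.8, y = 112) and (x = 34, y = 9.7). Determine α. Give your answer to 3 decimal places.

Indifference: 16.8^α · 112^(1−α) = 34^α · 9.7^(1−α).
Rearrange to (16.8/34)^α = (9.7/112)^(1−α) and take logs: α·-0.704982 = (1−α)·-2.446373.
So α/(1−α) = (-2.446373)/(-0.704982) = 3.470121, and α = 3.470121/4.470121 ≈ 0.776.

α ≈ 0.776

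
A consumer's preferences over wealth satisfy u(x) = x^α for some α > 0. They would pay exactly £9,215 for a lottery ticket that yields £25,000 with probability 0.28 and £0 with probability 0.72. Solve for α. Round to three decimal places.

Since u(0) = 0, the lottery's EU is 0.28·25000^α.
Setting u(9215) equal to that: 9215^α = 0.28·25000^α ⇒ (9215/25000)^α = 0.28.
α = ln(0.28) / ln(9215/25000) = -1.272966/-0.998043 ≈ 1.275.

α ≈ 1.275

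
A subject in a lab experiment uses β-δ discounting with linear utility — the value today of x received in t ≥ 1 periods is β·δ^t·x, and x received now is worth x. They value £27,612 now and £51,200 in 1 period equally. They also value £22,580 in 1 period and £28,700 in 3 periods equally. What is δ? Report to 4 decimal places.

δ ≈ 0.8870

From the later pair, β·δ^1·22580 = β·δ^3·28700; dividing through, δ^2 = 22580/28700 = 0.78676, so δ = 0.88699.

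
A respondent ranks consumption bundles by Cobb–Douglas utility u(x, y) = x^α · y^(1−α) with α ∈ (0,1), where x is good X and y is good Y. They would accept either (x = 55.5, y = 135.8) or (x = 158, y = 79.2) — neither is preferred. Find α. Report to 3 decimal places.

α ≈ 0.340

Set the two utilities equal: 55.5^α·135.8^(1−α) = 158^α·79.2^(1−α).
(55.5/158)^α = (79.2/135.8)^(1−α); take logs: α·ln(55.5/158) = (1−α)·ln(79.2/135.8), i.e. α·-1.046212 = (1−α)·-0.539207.
With A = -1.046212 and B = -0.539207: α·A = (1−α)·B, so α = B/(A+B) = -0.539207/-1.585419 ≈ 0.340.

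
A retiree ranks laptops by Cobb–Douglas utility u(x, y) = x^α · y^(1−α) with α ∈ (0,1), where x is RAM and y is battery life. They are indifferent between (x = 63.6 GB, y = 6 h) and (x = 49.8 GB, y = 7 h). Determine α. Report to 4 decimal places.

Set the two utilities equal: 63.6^α·6^(1−α) = 49.8^α·7^(1−α).
Rearrange to (63.6/49.8)^α = (7/6)^(1−α) and take logs: α·0.2445985 = (1−α)·0.1541507.
Thus α·(0.3987492) = 0.1541507, so α = 0.1541507/0.3987492 ≈ 0.3866.

α ≈ 0.3866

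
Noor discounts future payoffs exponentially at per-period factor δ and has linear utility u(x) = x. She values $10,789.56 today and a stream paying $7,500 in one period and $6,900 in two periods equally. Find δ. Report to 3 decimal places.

δ ≈ 0.820

Present value of the stream is 7500·δ + 6900·δ². Indifference gives 7500δ + 6900δ² = 10789.56.
That is, 6900δ² + 7500δ − 10789.56 = 0, a quadratic in δ.
By the quadratic formula (taking the positive root), δ = (−7500 + √354041856.00) / 13800 ≈ 0.820.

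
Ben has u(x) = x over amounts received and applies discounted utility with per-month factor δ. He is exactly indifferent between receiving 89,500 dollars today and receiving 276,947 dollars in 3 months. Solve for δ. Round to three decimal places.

δ ≈ 0.686

The payoff in 3 months is discounted by δ^3, so u(89500) = δ^3·u(276947) and δ^3 = u(89500)/u(276947).
With u(x) = x: δ^3 = 89500/276947 = 0.32317.
So δ = 0.32317^(1/3) ≈ 0.686.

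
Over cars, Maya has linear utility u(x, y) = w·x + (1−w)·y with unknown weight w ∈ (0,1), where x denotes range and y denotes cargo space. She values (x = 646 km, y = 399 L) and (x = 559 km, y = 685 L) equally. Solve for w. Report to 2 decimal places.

w = 0.77

Equating utilities: w·646 + (1−w)·399 = w·559 + (1−w)·685.
w·(646−559) = (1−w)·(685−399), i.e. w·87 = (1−w)·286.
The marginal rate of substitution is 286/87, so w = 286/(87+286) = 0.77.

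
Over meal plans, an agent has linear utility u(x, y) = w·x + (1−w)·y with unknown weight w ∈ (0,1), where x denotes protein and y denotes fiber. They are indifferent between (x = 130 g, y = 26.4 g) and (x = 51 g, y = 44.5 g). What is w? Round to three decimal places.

Indifference: w·130 + (1−w)·26.4 = w·51 + (1−w)·44.5.
Rearranging, 79·w − 18.1·(1−w) = 0.
Hence w = 18.1/(79+18.1) = 18.1/97.1 = 0.186.

w = 0.186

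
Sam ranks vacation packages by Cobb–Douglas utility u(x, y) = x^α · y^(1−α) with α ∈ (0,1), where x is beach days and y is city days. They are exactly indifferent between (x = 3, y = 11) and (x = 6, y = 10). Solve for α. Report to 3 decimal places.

α ≈ 0.121

Set the two utilities equal: 3^α·11^(1−α) = 6^α·10^(1−α).
(3/6)^α = (10/11)^(1−α); take logs: α·ln(3/6) = (1−α)·ln(10/11), i.e. α·-0.693147 = (1−α)·-0.095310.
With A = -0.693147 and B = -0.095310: α·A = (1−α)·B, so α = B/(A+B) = -0.095310/-0.788457 ≈ 0.121.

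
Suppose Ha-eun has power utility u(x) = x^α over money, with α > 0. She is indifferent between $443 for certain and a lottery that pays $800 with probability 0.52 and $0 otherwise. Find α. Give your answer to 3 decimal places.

Since u(0) = 0, the lottery's EU is 0.52·800^α.
Equating: 443^α = 0.52·800^α, i.e. 0.5537^α = 0.52.
Taking logs: α·ln(443/800) = ln(0.52), so α = -0.653926 / -0.591042 ≈ 1.106.

α ≈ 1.106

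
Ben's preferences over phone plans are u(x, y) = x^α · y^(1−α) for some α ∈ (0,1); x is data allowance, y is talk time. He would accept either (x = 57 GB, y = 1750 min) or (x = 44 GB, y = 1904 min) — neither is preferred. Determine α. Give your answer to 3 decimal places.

The Cobb–Douglas utilities coincide, so 57^α·1750^(1−α) = 44^α·1904^(1−α).
Taking logs: α·ln 57 + (1−α)·ln 1750 = α·ln 44 + (1−α)·ln 1904, i.e. α·0.258862 = (1−α)·0.084341.
Thus α·(0.343203) = 0.084341, so α = 0.084341/0.343203 ≈ 0.246.

α ≈ 0.246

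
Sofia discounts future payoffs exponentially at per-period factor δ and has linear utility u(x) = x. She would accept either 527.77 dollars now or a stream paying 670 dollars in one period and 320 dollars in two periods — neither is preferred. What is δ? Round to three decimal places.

Present value of the stream is 670·δ + 320·δ². Indifference gives 670δ + 320δ² = 527.77.
That is, 320δ² + 670δ − 527.77 = 0, a quadratic in δ.
The positive root is δ = [−670 + √(670² + 4·320·527.77)] / (2·320) = (−670 + 1060.399)/640 ≈ 0.610.

δ ≈ 0.610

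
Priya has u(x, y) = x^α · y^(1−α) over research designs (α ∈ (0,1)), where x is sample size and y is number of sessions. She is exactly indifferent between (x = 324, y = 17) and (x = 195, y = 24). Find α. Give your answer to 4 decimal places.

α ≈ 0.4045

Set the two utilities equal: 324^α·17^(1−α) = 195^α·24^(1−α).
(324/195)^α = (24/17)^(1−α); take logs: α·ln(324/195) = (1−α)·ln(24/17), i.e. α·0.5077440 = (1−α)·0.3448405.
Thus α·(0.8525845) = 0.3448405, so α = 0.3448405/0.8525845 ≈ 0.4045.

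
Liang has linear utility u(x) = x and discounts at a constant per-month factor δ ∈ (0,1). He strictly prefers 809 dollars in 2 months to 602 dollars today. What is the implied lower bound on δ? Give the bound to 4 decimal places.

The preference means 602 < δ^2·809.
Dividing by 809: δ^2 > 0.74413. Both sides are positive, so the square root keeps the direction.
δ > (602/809)^(1/2) ≈ 0.8626.

δ > 0.8626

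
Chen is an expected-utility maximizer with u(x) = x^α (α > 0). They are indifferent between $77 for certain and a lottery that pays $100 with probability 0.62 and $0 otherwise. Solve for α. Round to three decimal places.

Since u(0) = 0, the lottery's EU is 0.62·100^α.
Indifference: 77^α = 0.62·100^α, so (77/100)^α = 0.62.
Take logs: α = ln 0.62 / ln(77/100) ≈ 1.82900.

α ≈ 1.829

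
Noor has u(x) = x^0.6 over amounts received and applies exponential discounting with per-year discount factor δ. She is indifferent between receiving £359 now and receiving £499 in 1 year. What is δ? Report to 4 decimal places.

Indifference means u(359) = δ · u(499), so δ = u(359)/u(499).
With u(x) = x^0.6: δ = 359^0.6/499^0.6 = (359/499)^0.6 = 0.82072.

δ ≈ 0.8207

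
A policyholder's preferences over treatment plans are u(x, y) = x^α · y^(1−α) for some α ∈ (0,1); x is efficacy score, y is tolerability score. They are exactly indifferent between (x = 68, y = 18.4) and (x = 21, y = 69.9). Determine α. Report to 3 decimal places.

α ≈ 0.532

The Cobb–Douglas utilities coincide, so 68^α·18.4^(1−α) = 21^α·69.9^(1−α).
Rearrange to (68/21)^α = (69.9/18.4)^(1−α) and take logs: α·1.174985 = (1−α)·1.334715.
With A = 1.174985 and B = 1.334715: α·A = (1−α)·B, so α = B/(A+B) = 1.334715/2.509700 ≈ 0.532.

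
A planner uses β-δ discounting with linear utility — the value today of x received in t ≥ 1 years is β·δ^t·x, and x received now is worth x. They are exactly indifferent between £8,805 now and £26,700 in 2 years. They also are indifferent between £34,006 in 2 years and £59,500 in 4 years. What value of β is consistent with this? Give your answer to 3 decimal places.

β ≈ 0.577

From the later pair, β·δ^2·34006 = β·δ^4·59500; dividing through, δ^2 = 34006/59500 = 0.57153, so δ = 0.75600.
Now use the now-vs-future pair: 8805 = β·δ^2·26700 gives β = 8805/(0.57153·26700) ≈ 0.577.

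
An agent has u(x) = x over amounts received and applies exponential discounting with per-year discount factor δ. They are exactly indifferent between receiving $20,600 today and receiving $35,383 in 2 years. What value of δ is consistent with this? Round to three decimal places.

Equating discounted utilities: u(20600) = δ^2·u(35383) ⇒ δ^2 = u(20600)/u(35383).
With u(x) = x: δ^2 = 20600/35383 = 0.58220.
Hence δ = (0.58220)^(1/2) = 0.76302.

δ ≈ 0.763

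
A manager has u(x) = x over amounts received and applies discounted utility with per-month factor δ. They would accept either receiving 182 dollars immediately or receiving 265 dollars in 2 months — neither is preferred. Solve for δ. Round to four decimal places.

Indifference means u(182) = δ^2 · u(265), so δ^2 = u(182)/u(265).
With u(x) = x: δ^2 = 182/265 = 0.68679.
Hence δ = (0.68679)^(1/2) = 0.828729.

δ ≈ 0.8287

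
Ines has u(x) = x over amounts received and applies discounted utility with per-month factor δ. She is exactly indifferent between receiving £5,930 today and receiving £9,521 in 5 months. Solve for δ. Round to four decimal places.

δ ≈ 0.9097

The payoff in 5 months is discounted by δ^5, so u(5930) = δ^5·u(9521) and δ^5 = u(5930)/u(9521).
With u(x) = x: δ^5 = 5930/9521 = 0.62283.
So δ = 0.62283^(1/5) ≈ 0.9097.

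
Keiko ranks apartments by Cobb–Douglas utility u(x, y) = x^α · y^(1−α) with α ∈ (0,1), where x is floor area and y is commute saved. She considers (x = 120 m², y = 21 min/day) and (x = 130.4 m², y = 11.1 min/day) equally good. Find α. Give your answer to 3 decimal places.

α ≈ 0.885

The Cobb–Douglas utilities coincide, so 120^α·21^(1−α) = 130.4^α·11.1^(1−α).
Rearrange to (120/130.4)^α = (11.1/21)^(1−α) and take logs: α·-0.083115 = (1−α)·-0.637577.
Thus α·(-0.720692) = -0.637577, so α = -0.637577/-0.720692 ≈ 0.885.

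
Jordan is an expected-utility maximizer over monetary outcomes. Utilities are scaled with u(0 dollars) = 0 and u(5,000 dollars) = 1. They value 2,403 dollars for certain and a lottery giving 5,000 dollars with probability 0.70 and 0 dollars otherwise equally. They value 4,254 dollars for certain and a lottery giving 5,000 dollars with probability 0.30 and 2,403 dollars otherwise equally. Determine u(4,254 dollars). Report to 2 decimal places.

0.79

The first gamble pins u(2,403 dollars): it must equal 0.70·1 + 0.30·0 = 0.70.
The second indifference gives u(4,254 dollars) = 0.30·u(5,000 dollars) + 0.70·u(2,403 dollars) = 0.30·1.00 + 0.70·0.70 = 0.7900.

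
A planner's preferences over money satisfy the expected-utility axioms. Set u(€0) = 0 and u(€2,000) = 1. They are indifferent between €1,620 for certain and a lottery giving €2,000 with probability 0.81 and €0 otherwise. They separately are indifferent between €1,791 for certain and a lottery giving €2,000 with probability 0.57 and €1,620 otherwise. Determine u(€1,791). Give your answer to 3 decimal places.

0.918

First, u(€1,620) = 0.81·u(€2,000) + 0.19·u(€0) = 0.81.
Then u(€1,791) = 0.57·u(€2,000) + 0.43·u(€1,620) = 0.57·1.00 + 0.43·0.81 = 0.9183.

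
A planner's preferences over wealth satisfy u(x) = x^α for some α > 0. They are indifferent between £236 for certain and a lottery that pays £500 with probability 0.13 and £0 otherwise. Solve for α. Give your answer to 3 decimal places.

The lottery's expected utility is 0.13·u(500) + 0.87·u(0) = 0.13·500^α (since u(0) = 0 for α > 0).
Setting u(236) equal to that: 236^α = 0.13·500^α ⇒ (236/500)^α = 0.13.
Take logs: α = ln 0.13 / ln(236/500) ≈ 2.71748.

α ≈ 2.717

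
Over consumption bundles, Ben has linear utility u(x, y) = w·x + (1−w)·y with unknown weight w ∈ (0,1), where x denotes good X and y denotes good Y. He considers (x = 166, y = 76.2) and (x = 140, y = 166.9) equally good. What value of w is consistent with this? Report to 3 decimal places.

Indifference: w·166 + (1−w)·76.2 = w·140 + (1−w)·166.9.
w·(166−140) = (1−w)·(166.9−76.2), i.e. w·26 = (1−w)·90.7.
The marginal rate of substitution is 90.7/26, so w = 90.7/(26+90.7) = 0.777.

w = 0.777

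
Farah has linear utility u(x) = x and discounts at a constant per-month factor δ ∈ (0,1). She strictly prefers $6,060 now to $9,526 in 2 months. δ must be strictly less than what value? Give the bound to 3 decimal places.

δ < 0.798

The preference means 6060 > δ^2·9526.
Hence δ^2 < 6060/9526 = 0.63615, and x ↦ x^(1/2) is increasing on (0,∞).
δ < (6060/9526)^(1/2) ≈ 0.798.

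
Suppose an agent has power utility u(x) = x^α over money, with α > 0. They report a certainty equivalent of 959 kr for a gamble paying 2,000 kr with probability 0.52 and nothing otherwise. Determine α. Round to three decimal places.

EU(lottery) = 0.52·2000^α + 0.48·0 = 0.52·2000^α.
Setting u(959) equal to that: 959^α = 0.52·2000^α ⇒ (959/2000)^α = 0.52.
Taking logs: α·ln(959/2000) = ln(0.52), so α = -0.653926 / -0.735011 ≈ 0.890.

α ≈ 0.890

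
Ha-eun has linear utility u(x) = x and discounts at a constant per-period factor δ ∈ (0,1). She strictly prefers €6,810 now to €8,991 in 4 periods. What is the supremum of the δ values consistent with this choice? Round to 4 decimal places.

δ < 0.9329

The preference means 6810 > δ^4·8991.
Dividing by 8991: δ^4 < 0.75742. Both sides are positive, so the 4th root keeps the direction.
δ < 0.75742^(1/4) = 0.9329.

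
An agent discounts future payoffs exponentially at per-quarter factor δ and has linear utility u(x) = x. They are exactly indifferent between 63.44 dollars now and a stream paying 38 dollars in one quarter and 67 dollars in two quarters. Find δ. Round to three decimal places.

Present value of the stream is 38·δ + 67·δ². Indifference gives 38δ + 67δ² = 63.44.
That is, 67δ² + 38δ − 63.44 = 0, a quadratic in δ.
δ = (−38 + √(38² + 4·67·63.44)) / (2·67) = (−38 + √18445.92) / 134 ≈ 0.730.

δ ≈ 0.730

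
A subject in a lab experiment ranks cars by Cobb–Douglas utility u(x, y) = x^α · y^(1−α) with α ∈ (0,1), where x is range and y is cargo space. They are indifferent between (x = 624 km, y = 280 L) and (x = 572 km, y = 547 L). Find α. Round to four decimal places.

Set the two utilities equal: 624^α·280^(1−α) = 572^α·547^(1−α).
Rearrange to (624/572)^α = (547/280)^(1−α) and take logs: α·0.0870114 = (1−α)·0.6696592.
With A = 0.0870114 and B = 0.6696592: α·A = (1−α)·B, so α = B/(A+B) = 0.6696592/0.7566706 ≈ 0.8850.

α ≈ 0.8850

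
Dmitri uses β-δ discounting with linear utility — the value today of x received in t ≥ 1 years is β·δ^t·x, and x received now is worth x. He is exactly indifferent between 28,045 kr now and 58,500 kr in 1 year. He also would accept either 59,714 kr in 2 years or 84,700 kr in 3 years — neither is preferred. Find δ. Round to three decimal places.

The second indifference involves only future payoffs, so β cancels: β·δ^2·59714 = β·δ^3·84700, giving δ = 59714/84700 = 0.70501.

δ ≈ 0.705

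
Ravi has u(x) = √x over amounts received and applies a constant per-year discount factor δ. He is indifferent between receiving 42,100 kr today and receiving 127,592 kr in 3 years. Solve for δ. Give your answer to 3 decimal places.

The payoff in 3 years is discounted by δ^3, so u(42100) = δ^3·u(127592) and δ^3 = u(42100)/u(127592).
Since u(x) = √x, δ^3 = √(42100/127592) = 0.57442.
So δ = 0.57442^(1/3) ≈ 0.831.

δ ≈ 0.831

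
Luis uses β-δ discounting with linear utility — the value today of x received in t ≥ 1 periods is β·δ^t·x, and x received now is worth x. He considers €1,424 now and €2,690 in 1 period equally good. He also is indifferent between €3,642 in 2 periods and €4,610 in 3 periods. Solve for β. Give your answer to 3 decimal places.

From the later pair, β·δ^2·3642 = β·δ^3·4610; dividing through, δ = 3642/4610 = 0.79002.
Substituting δ into 1424 = β·δ·2690: β = 1424/(2125.158) ≈ 0.670.

β ≈ 0.670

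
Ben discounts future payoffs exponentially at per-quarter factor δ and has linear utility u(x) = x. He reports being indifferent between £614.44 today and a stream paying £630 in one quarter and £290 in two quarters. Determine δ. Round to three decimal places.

δ ≈ 0.730

The stream is worth 630δ + 290δ² today, so 630δ + 290δ² = 614.44.
So 290δ² + 630δ − 614.44 = 0.
By the quadratic formula (taking the positive root), δ = (−630 + √1109650.40) / 580 ≈ 0.730.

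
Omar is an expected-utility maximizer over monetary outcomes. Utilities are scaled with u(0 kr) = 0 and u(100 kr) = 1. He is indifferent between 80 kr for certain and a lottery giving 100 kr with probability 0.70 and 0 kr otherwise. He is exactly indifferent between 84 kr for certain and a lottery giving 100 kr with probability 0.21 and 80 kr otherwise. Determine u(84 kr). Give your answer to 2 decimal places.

From the first indifference, u(80 kr) = 0.70·u(100 kr) + 0.30·u(0 kr) = 0.70·1 + 0.30·0 = 0.70.
The second indifference gives u(84 kr) = 0.21·u(100 kr) + 0.79·u(80 kr) = 0.21·1.00 + 0.79·0.70 = 0.7630.

0.76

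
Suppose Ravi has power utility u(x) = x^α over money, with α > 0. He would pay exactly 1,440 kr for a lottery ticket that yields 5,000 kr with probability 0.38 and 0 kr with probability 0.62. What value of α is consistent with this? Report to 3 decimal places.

The lottery's expected utility is 0.38·u(5000) + 0.62·u(0) = 0.38·5000^α (since u(0) = 0 for α > 0).
Indifference: 1440^α = 0.38·5000^α, so (1440/5000)^α = 0.38.
α = ln(0.38) / ln(1440/5000) = -0.967584/-1.244795 ≈ 0.777.

α ≈ 0.777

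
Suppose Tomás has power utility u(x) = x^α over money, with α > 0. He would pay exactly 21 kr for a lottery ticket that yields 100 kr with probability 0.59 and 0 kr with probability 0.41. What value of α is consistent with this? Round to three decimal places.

The lottery's expected utility is 0.59·u(100) + 0.41·u(0) = 0.59·100^α (since u(0) = 0 for α > 0).
Indifference: 21^α = 0.59·100^α, so (21/100)^α = 0.59.
α = ln(0.59) / ln(21/100) = -0.527633/-1.560648 ≈ 0.338.

α ≈ 0.338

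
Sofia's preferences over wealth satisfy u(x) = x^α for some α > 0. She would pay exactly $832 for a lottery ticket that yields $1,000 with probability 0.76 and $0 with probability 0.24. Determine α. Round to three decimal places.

EU(lottery) = 0.76·1000^α + 0.24·0 = 0.76·1000^α.
Equating: 832^α = 0.76·1000^α, i.e. 0.8320^α = 0.76.
α = ln(0.76) / ln(832/1000) = -0.274437/-0.183923 ≈ 1.492.

α ≈ 1.492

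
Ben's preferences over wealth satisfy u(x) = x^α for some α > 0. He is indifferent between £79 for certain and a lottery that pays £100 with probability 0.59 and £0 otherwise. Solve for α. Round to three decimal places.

EU(lottery) = 0.59·100^α + 0.41·0 = 0.59·100^α.
Setting u(79) equal to that: 79^α = 0.59·100^α ⇒ (79/100)^α = 0.59.
Take logs: α = ln 0.59 / ln(79/100) ≈ 2.23837.

α ≈ 2.238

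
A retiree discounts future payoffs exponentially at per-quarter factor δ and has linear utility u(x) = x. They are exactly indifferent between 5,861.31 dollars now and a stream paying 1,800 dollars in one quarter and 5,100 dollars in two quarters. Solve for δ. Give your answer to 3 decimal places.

Equating present values: 5861.31 = 1800δ + 5100δ².
Rearranged: 5100δ² + 1800δ − 5861.31 = 0.
δ = (−1800 + √(1800² + 4·5100·5861.31)) / (2·5100) = (−1800 + √122810724.00) / 10200 ≈ 0.910.

δ ≈ 0.910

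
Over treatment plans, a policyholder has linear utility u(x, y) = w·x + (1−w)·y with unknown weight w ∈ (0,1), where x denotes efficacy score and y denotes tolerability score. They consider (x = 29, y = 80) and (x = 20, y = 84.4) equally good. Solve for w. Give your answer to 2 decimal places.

w = 0.33

Equating utilities: w·29 + (1−w)·80 = w·20 + (1−w)·84.4.
w·(29−20) = (1−w)·(84.4−80), i.e. w·9 = (1−w)·4.4.
The marginal rate of substitution is 4.4/9, so w = 4.4/(9+4.4) = 0.33.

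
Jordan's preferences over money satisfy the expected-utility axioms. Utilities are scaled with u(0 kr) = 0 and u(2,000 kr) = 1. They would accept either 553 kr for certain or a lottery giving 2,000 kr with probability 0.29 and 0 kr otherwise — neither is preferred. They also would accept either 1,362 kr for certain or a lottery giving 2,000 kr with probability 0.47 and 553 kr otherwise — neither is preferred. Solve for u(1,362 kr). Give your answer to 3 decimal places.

From the first indifference, u(553 kr) = 0.29·u(2,000 kr) + 0.71·u(0 kr) = 0.29·1 + 0.71·0 = 0.29.
The second indifference gives u(1,362 kr) = 0.47·u(2,000 kr) + 0.53·u(553 kr) = 0.47·1.00 + 0.53·0.29 = 0.6237.

0.624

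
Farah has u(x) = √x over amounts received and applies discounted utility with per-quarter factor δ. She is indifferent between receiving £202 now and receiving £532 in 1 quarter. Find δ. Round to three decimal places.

δ ≈ 0.616

Indifference means u(202) = δ · u(532), so δ = u(202)/u(532).
Since u(x) = √x, δ = √(202/532) = 0.61620.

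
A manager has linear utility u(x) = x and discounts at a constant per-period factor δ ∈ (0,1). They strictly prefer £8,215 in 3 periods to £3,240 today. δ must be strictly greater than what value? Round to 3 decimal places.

Comparing present values: 3240 < δ^3·8215.
So δ^3 > 3240/8215 = 0.39440; taking the cube root of both positive sides preserves the inequality.
δ > 0.39440^(1/3) = 0.733.

δ > 0.733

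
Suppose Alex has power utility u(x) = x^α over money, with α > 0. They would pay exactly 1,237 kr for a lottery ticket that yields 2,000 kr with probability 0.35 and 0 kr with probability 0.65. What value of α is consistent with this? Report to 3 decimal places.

Since u(0) = 0, the lottery's EU is 0.35·2000^α.
Equating: 1237^α = 0.35·2000^α, i.e. 0.6185^α = 0.35.
Taking logs: α·ln(1237/2000) = ln(0.35), so α = -1.049822 / -0.480458 ≈ 2.185.

α ≈ 2.185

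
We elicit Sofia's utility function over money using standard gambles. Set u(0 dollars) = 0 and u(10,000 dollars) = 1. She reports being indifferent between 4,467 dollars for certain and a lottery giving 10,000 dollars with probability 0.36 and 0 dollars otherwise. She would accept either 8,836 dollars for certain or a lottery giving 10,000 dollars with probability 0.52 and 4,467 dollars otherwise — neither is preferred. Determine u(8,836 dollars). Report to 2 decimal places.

First, u(4,467 dollars) = 0.36·u(10,000 dollars) + 0.64·u(0 dollars) = 0.36.
Then u(8,836 dollars) = 0.52·u(10,000 dollars) + 0.48·u(4,467 dollars) = 0.52·1.00 + 0.48·0.36 = 0.6928.

0.69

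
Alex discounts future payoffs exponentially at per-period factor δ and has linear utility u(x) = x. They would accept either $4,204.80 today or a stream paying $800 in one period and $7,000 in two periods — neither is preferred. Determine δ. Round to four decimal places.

δ ≈ 0.7200

The stream is worth 800δ + 7000δ² today, so 800δ + 7000δ² = 4204.80.
Rearranged: 7000δ² + 800δ − 4204.80 = 0.
The positive root is δ = [−800 + √(800² + 4·7000·4204.80)] / (2·7000) = (−800 + 10880.000)/14000 ≈ 0.7200.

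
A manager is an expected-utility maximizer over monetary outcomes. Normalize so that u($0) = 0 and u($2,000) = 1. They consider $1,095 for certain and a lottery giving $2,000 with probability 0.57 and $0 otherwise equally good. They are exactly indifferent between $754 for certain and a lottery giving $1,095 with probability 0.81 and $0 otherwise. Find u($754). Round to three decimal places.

First, u($1,095) = 0.57·u($2,000) + 0.43·u($0) = 0.57.
Then u($754) = 0.81·u($1,095) + 0.19·u($0) = 0.81·0.57 + 0.19·0.00 = 0.4617.

0.462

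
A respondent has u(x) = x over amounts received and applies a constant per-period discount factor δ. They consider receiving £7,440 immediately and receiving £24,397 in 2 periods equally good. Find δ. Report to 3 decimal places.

δ ≈ 0.552

Indifference means u(7440) = δ^2 · u(24397), so δ^2 = u(7440)/u(24397).
With u(x) = x: δ^2 = 7440/24397 = 0.30496.
Taking the square root: δ = 0.30496^(1/2) ≈ 0.552.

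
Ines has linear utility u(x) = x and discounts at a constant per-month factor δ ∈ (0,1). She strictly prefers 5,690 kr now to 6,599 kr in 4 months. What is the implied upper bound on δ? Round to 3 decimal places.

δ < 0.964

The preference means 5690 > δ^4·6599.
Hence δ^4 < 5690/6599 = 0.86225, and x ↦ x^(1/4) is increasing on (0,∞).
δ < (5690/6599)^(1/4) ≈ 0.964.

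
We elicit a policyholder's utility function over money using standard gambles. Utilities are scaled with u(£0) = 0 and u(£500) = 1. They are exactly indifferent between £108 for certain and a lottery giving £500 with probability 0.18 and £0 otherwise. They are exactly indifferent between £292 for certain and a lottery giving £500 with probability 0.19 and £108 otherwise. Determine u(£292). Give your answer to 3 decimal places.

0.336

The first gamble pins u(£108): it must equal 0.18·1 + 0.82·0 = 0.18.
Chaining: u(£292) = 0.19·1.00 + 0.81·0.18 = 0.3358.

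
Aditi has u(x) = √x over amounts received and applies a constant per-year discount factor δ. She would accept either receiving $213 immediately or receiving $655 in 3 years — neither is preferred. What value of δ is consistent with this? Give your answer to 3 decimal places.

δ ≈ 0.829

Equating discounted utilities: u(213) = δ^3·u(655) ⇒ δ^3 = u(213)/u(655).
Since u(x) = √x, δ^3 = √(213/655) = 0.57026.
Hence δ = (0.57026)^(1/3) = 0.82926.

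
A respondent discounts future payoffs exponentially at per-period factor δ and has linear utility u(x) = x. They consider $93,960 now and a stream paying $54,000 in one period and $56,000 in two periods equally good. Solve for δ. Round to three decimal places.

Present value of the stream is 54000·δ + 56000·δ². Indifference gives 54000δ + 56000δ² = 93960.
So 56000δ² + 54000δ − 93960 = 0.
The positive root is δ = [−54000 + √(54000² + 4·56000·93960)] / (2·56000) = (−54000 + 154800.000)/112000 ≈ 0.900.

δ ≈ 0.900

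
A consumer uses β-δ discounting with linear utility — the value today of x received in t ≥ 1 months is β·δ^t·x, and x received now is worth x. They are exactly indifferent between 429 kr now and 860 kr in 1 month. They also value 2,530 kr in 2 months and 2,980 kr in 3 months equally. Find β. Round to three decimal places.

β ≈ 0.588

The second indifference involves only future payoffs, so β cancels: β·δ^2·2530 = β·δ^3·2980, giving δ = 2530/2980 = 0.84899.
The first indifference: 429 = β·δ·860, so β = 429/(δ·860) = 429/(0.84899·860) ≈ 0.588.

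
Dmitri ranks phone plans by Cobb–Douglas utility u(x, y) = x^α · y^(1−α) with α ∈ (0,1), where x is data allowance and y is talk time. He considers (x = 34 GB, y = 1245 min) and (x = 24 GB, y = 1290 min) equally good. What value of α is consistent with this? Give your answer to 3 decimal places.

α ≈ 0.093

Set the two utilities equal: 34^α·1245^(1−α) = 24^α·1290^(1−α).
Rearrange to (34/24)^α = (1290/1245)^(1−α) and take logs: α·0.348307 = (1−α)·0.035507.
With A = 0.348307 and B = 0.035507: α·A = (1−α)·B, so α = B/(A+B) = 0.035507/0.383814 ≈ 0.093.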